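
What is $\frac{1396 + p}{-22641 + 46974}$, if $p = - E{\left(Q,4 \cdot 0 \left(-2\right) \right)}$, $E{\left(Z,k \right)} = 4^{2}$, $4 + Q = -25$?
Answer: $\frac{460}{8111} \approx 0.056713$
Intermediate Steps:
$Q = -29$ ($Q = -4 - 25 = -29$)
$E{\left(Z,k \right)} = 16$
$p = -16$ ($p = \left(-1\right) 16 = -16$)
$\frac{1396 + p}{-22641 + 46974} = \frac{1396 - 16}{-22641 + 46974} = \frac{1380}{24333} = 1380 \cdot \frac{1}{24333} = \frac{460}{8111}$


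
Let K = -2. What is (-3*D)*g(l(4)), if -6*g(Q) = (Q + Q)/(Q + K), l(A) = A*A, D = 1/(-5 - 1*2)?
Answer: -8/49 ≈ -0.16327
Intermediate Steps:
D = -⅐ (D = 1/(-5 - 2) = 1/(-7) = -⅐ ≈ -0.14286)
l(A) = A²
g(Q) = -Q/(3*(-2 + Q)) (g(Q) = -(Q + Q)/(6*(Q - 2)) = -2*Q/(6*(-2 + Q)) = -Q/(3*(-2 + Q)))
(-3*D)*g(l(4)) = (-3*(-⅐))*(-1*4²/(-6 + 3*4²)) = 3*(-1*16/(-6 + 3*16))/7 = 3*(-1*16/(-6 + 48))/7 = 3*(-1*16/42)/7 = 3*(-1*16*1/42)/7 = (3/7)*(-8/21) = -8/49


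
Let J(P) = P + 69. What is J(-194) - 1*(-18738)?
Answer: 18613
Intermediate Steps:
J(P) = 69 + P
J(-194) - 1*(-18738) = (69 - 194) - 1*(-18738) = -125 + 18738 = 18613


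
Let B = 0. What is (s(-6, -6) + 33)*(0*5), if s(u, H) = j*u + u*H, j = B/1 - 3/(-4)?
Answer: 0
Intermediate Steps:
j = ¾ (j = 0/1 - 3/(-4) = 0*1 - 3*(-¼) = 0 + ¾ = ¾ ≈ 0.75000)
s(u, H) = 3*u/4 + H*u (s(u, H) = 3*u/4 + u*H = 3*u/4 + H*u)
(s(-6, -6) + 33)*(0*5) = ((¼)*(-6)*(3 + 4*(-6)) + 33)*(0*5) = ((¼)*(-6)*(3 - 24) + 33)*0 = ((¼)*(-6)*(-21) + 33)*0 = (63/2 + 33)*0 = (129/2)*0 = 0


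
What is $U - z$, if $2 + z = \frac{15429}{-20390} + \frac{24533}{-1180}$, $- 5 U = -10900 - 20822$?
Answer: $\frac{15321408737}{2406020} \approx 6367.9$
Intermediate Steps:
$U = \frac{31722}{5}$ ($U = - \frac{-10900 - 20822}{5} = \left(- \frac{1}{5}\right) \left(-31722\right) = \frac{31722}{5} \approx 6344.4$)
$z = - \frac{56655449}{2406020}$ ($z = -2 + \left(\frac{15429}{-20390} + \frac{24533}{-1180}\right) = -2 + \left(15429 \left(- \frac{1}{20390}\right) + 24533 \left(- \frac{1}{1180}\right)\right) = -2 - \frac{51843409}{2406020} = - \frac{56655449}{2406020} \approx -23.547$)
$U - z = \frac{31722}{5} - - \frac{56655449}{2406020} = \frac{31722}{5} + \frac{56655449}{2406020} = \frac{15321408737}{2406020}$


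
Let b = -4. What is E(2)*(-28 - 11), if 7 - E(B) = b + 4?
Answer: -273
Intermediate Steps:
E(B) = 7 (E(B) = 7 - (-4 + 4) = 7 - 1*0 = 7 + 0 = 7)
E(2)*(-28 - 11) = 7*(-28 - 11) = 7*(-39) = -273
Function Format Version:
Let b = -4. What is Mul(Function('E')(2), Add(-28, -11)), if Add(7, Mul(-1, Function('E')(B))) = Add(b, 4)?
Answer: -273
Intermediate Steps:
Function('E')(B) = 7 (Function('E')(B) = Add(7, Mul(-1, Add(-4, 4))) = Add(7, Mul(-1, 0)) = Add(7, 0) = 7)
Mul(Function('E')(2), Add(-28, -11)) = Mul(7, Add(-28, -11)) = Mul(7, -39) = -273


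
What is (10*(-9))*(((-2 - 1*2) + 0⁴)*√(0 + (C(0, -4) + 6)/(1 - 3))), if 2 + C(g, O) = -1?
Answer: 180*I*√6 ≈ 440.91*I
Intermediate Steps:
C(g, O) = -3 (C(g, O) = -2 - 1 = -3)
(10*(-9))*(((-2 - 1*2) + 0⁴)*√(0 + (C(0, -4) + 6)/(1 - 3))) = (10*(-9))*(((-2 - 1*2) + 0⁴)*√(0 + (-3 + 6)/(1 - 3))) = -90*((-2 - 2) + 0)*√(0 + 3/(-2)) = -90*(-4 + 0)*√(0 + 3*(-½)) = -(-360)*√(0 - 3/2) = -(-360)*√(-3/2) = -(-360)*I*√6/2 = -(-180)*I*√6 = 180*I*√6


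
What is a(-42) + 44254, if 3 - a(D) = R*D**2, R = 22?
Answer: 5449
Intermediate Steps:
a(D) = 3 - 22*D**2
a(-42) + 44254 = (3 - 22*(-42)**2) + 44254 = (3 - 22*1764) + 44254 = (3 - 38808) + 44254 = -38805 + 44254 = 5449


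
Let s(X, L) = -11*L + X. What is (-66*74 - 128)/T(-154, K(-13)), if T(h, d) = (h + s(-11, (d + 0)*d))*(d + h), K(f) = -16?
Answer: -2506/253385 ≈ -0.0098901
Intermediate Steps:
s(X, L) = X - 11*L
T(h, d) = (d + h)*(-11 + h - 11*d**2) (T(h, d) = (h + (-11 - 11*(d + 0)*d))*(d + h) = (h + (-11 - 11*d*d))*(d + h) = (h + (-11 - 11*d**2))*(d + h) = (-11 + h - 11*d**2)*(d + h) = (d + h)*(-11 + h - 11*d**2))
(-66*74 - 128)/T(-154, K(-13)) = (-66*74 - 128)/((-154)**2 - 16*(-154) - 11*(-16)*(1 + (-16)**2) - 11*(-154)*(1 + (-16)**2)) = (-4884 - 128)/(23716 + 2464 - 11*(-16)*(1 + 256) - 11*(-154)*(1 + 256)) = -5012/(23716 + 2464 - 11*(-16)*257 - 11*(-154)*257) = -5012/(23716 + 2464 + 45232 + 435358) = -5012/506770 = -5012*1/506770 = -2506/253385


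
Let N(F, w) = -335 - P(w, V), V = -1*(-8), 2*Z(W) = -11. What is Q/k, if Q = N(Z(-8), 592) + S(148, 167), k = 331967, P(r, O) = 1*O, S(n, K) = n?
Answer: -195/331967 ≈ -0.00058741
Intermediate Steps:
Z(W) = -11/2 (Z(W) = (1/2)*(-11) = -11/2)
V = 8
P(r, O) = O
N(F, w) = -343 (N(F, w) = -335 - 1*8 = -335 - 8 = -343)
Q = -195 (Q = -343 + 148 = -195)
Q/k = -195/331967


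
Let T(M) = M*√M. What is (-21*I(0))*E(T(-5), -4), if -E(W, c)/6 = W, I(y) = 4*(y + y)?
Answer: 0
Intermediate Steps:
I(y) = 8*y (I(y) = 4*(2*y) = 8*y)
T(M) = M^(3/2)
E(W, c) = -6*W
(-21*I(0))*E(T(-5), -4) = (-168*0)*(-(-30)*I*√5) = (-21*0)*(-(-30)*I*√5) = 0*(30*I*√5) = 0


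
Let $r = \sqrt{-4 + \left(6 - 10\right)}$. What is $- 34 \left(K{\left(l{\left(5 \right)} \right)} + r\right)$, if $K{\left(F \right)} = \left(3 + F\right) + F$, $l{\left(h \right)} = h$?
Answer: $-442 - 68 i \sqrt{2} \approx -442.0 - 96.167 i$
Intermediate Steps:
$r = 2 i \sqrt{2}$ ($r = \sqrt{-4 + \left(6 - 10\right)} = \sqrt{-4 - 4} = \sqrt{-8} = 2 i \sqrt{2} \approx 2.8284 i$)
$K{\left(F \right)} = 3 + 2 F$
$- 34 \left(K{\left(l{\left(5 \right)} \right)} + r\right) = - 34 \left(\left(3 + 2 \cdot 5\right) + 2 i \sqrt{2}\right) = - 34 \left(\left(3 + 10\right) + 2 i \sqrt{2}\right) = - 34 \left(13 + 2 i \sqrt{2}\right) = -442 - 68 i \sqrt{2}$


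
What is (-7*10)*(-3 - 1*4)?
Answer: 490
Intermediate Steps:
(-7*10)*(-3 - 1*4) = -70*(-3 - 4) = -70*(-7) = 490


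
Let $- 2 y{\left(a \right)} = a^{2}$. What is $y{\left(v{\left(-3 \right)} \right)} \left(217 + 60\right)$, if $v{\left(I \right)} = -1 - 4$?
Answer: $- \frac{6925}{2} \approx -3462.5$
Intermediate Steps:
$v{\left(I \right)} = -5$
$y{\left(a \right)} = - \frac{a^{2}}{2}$
$y{\left(v{\left(-3 \right)} \right)} \left(217 + 60\right) = - \frac{\left(-5\right)^{2}}{2} \left(217 + 60\right) = \left(- \frac{1}{2}\right) 25 \cdot 277 = \left(- \frac{25}{2}\right) 277 = - \frac{6925}{2}$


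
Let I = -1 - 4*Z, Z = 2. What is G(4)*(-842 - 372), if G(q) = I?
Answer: 10926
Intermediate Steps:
I = -9 (I = -1 - 4*2 = -1 - 8 = -9)
G(q) = -9
G(4)*(-842 - 372) = -9*(-842 - 372) = -9*(-1214) = 10926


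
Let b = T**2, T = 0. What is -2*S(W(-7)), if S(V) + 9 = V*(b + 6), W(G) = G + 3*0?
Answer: 102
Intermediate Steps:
W(G) = G (W(G) = G + 0 = G)
b = 0 (b = 0**2 = 0)
S(V) = -9 + 6*V (S(V) = -9 + V*(0 + 6) = -9 + V*6 = -9 + 6*V)
-2*S(W(-7)) = -2*(-9 + 6*(-7)) = -2*(-9 - 42) = -2*(-51) = 102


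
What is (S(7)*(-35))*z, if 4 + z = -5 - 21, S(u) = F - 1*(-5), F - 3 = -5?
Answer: 3150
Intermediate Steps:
F = -2 (F = 3 - 5 = -2)
S(u) = 3 (S(u) = -2 - 1*(-5) = -2 + 5 = 3)
z = -30 (z = -4 + (-5 - 21) = -4 - 26 = -30)
(S(7)*(-35))*z = (3*(-35))*(-30) = -105*(-30) = 3150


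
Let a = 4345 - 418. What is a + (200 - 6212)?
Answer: -2085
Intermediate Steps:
a = 3927
a + (200 - 6212) = 3927 + (200 - 6212) = 3927 - 6012 = -2085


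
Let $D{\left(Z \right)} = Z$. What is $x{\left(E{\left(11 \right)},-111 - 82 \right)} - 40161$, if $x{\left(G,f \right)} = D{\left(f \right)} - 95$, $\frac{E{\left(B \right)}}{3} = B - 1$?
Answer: $-40449$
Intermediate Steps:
$E{\left(B \right)} = -3 + 3 B$ ($E{\left(B \right)} = 3 \left(B - 1\right) = 3 \left(-1 + B\right) = -3 + 3 B$)
$x{\left(G,f \right)} = -95 + f$ ($x{\left(G,f \right)} = f - 95 = -95 + f$)
$x{\left(E{\left(11 \right)},-111 - 82 \right)} - 40161 = \left(-95 - 193\right) - 40161 = -288 - 40161 = -40449$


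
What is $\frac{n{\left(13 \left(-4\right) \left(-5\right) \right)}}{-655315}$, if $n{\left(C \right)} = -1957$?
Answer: $\frac{1957}{655315} \approx 0.0029863$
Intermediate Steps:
$\frac{n{\left(13 \left(-4\right) \left(-5\right) \right)}}{-655315} = - \frac{1957}{-655315} = \left(-1957\right) \left(- \frac{1}{655315}\right) = \frac{1957}{655315}$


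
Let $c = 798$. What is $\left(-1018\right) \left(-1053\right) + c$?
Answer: $1072752$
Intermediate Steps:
$\left(-1018\right) \left(-1053\right) + c = \left(-1018\right) \left(-1053\right) + 798 = 1071954 + 798 = 1072752$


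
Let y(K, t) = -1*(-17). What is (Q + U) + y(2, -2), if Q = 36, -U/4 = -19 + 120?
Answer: -351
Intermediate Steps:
y(K, t) = 17
U = -404 (U = -4*(-19 + 120) = -4*101 = -404)
(Q + U) + y(2, -2) = (36 - 404) + 17 = -368 + 17 = -351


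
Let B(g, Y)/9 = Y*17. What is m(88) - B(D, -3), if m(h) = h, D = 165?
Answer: 547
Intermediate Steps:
B(g, Y) = 153*Y (B(g, Y) = 9*(Y*17) = 9*(17*Y) = 153*Y)
m(88) - B(D, -3) = 88 - 153*(-3) = 88 - 1*(-459) = 88 + 459 = 547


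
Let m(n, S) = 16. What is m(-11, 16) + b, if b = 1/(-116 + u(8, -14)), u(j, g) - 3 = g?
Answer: 2031/127 ≈ 15.992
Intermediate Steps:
u(j, g) = 3 + g
b = -1/127 (b = 1/(-116 + (3 - 14)) = 1/(-116 - 11) = 1/(-127) = -1/127 ≈ -0.0078740)
m(-11, 16) + b = 16 - 1/127 = 2031/127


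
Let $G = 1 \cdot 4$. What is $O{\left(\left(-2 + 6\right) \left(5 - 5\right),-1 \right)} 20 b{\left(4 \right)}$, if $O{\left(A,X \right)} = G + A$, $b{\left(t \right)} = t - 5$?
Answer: $-80$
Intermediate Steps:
$b{\left(t \right)} = -5 + t$
$G = 4$
$O{\left(A,X \right)} = 4 + A$
$O{\left(\left(-2 + 6\right) \left(5 - 5\right),-1 \right)} 20 b{\left(4 \right)} = \left(4 + \left(-2 + 6\right) \left(5 - 5\right)\right) 20 \left(-5 + 4\right) = \left(4 + 4 \cdot 0\right) 20 \left(-1\right) = \left(4 + 0\right) \left(-20\right) = 4 \left(-20\right) = -80$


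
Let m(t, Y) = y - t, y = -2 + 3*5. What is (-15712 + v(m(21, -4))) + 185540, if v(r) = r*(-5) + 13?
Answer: 169881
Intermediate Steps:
y = 13 (y = -2 + 15 = 13)
m(t, Y) = 13 - t
v(r) = 13 - 5*r (v(r) = -5*r + 13 = 13 - 5*r)
(-15712 + v(m(21, -4))) + 185540 = (-15712 + (13 - 5*(13 - 1*21))) + 185540 = (-15712 + (13 - 5*(13 - 21))) + 185540 = (-15712 + (13 - 5*(-8))) + 185540 = (-15712 + (13 + 40)) + 185540 = (-15712 + 53) + 185540 = -15659 + 185540 = 169881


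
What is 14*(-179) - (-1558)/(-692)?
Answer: -867855/346 ≈ -2508.3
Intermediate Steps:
14*(-179) - (-1558)/(-692) = -2506 - (-1558)*(-1)/692 = -2506 - 1*779/346 = -2506 - 779/346 = -867855/346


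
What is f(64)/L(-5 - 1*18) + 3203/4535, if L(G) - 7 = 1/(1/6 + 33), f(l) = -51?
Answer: -41544718/6344465 ≈ -6.5482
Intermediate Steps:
L(G) = 1399/199 (L(G) = 7 + 1/(1/6 + 33) = 7 + 1/(⅙ + 33) = 7 + 1/(199/6) = 7 + 6/199 = 1399/199)
f(64)/L(-5 - 1*18) + 3203/4535 = -51/1399/199 + 3203/4535 = -51*199/1399 + 3203*(1/4535) = -10149/1399 + 3203/4535 = -41544718/6344465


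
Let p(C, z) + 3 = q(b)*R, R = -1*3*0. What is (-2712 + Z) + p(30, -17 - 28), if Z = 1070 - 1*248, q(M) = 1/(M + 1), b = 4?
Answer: -1893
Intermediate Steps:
q(M) = 1/(1 + M)
R = 0 (R = -3*0 = 0)
Z = 822 (Z = 1070 - 248 = 822)
p(C, z) = -3 (p(C, z) = -3 + 0/(1 + 4) = -3 + 0/5 = -3 + (⅕)*0 = -3 + 0 = -3)
(-2712 + Z) + p(30, -17 - 28) = (-2712 + 822) - 3 = -1890 - 3 = -1893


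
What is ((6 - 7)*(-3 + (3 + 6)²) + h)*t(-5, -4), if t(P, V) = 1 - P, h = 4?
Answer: -444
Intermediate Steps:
((6 - 7)*(-3 + (3 + 6)²) + h)*t(-5, -4) = ((6 - 7)*(-3 + (3 + 6)²) + 4)*(1 - 1*(-5)) = (-(-3 + 9²) + 4)*(1 + 5) = (-(-3 + 81) + 4)*6 = (-1*78 + 4)*6 = (-78 + 4)*6 = -74*6 = -444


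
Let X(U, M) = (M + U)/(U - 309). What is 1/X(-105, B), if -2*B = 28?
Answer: 414/119 ≈ 3.4790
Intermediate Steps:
B = -14 (B = -½*28 = -14)
X(U, M) = (M + U)/(-309 + U)
1/X(-105, B) = 1/((-14 - 105)/(-309 - 105)) = 1/(-119/(-414)) = 1/(-1/414*(-119)) = 1/(119/414) = 414/119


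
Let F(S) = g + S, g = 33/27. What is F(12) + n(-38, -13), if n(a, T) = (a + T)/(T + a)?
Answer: 128/9 ≈ 14.222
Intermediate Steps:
n(a, T) = 1 (n(a, T) = (T + a)/(T + a) = 1)
g = 11/9 (g = 33*(1/27) = 11/9 ≈ 1.2222)
F(S) = 11/9 + S
F(12) + n(-38, -13) = (11/9 + 12) + 1 = 119/9 + 1 = 128/9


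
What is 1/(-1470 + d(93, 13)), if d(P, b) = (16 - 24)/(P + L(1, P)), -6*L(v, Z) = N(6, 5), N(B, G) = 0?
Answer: -93/136718 ≈ -0.00068023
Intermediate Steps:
L(v, Z) = 0 (L(v, Z) = -1/6*0 = 0)
d(P, b) = -8/P (d(P, b) = (16 - 24)/(P + 0) = -8/P)
1/(-1470 + d(93, 13)) = 1/(-1470 - 8/93) = 1/(-136718/93) = -93/136718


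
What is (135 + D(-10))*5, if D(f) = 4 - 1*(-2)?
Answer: 705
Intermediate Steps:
D(f) = 6 (D(f) = 4 + 2 = 6)
(135 + D(-10))*5 = (135 + 6)*5 = 141*5 = 705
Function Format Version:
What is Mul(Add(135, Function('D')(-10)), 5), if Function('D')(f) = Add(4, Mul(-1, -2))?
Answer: 705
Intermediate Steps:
Function('D')(f) = 6 (Function('D')(f) = Add(4, 2) = 6)
Mul(Add(135, Function('D')(-10)), 5) = Mul(Add(135, 6), 5) = Mul(141, 5) = 705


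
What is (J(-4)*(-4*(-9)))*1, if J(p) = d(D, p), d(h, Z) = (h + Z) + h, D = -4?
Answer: -432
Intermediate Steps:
d(h, Z) = Z + 2*h (d(h, Z) = (Z + h) + h = Z + 2*h)
J(p) = -8 + p (J(p) = p + 2*(-4) = p - 8 = -8 + p)
(J(-4)*(-4*(-9)))*1 = ((-8 - 4)*(-4*(-9)))*1 = -12*36*1 = -432*1 = -432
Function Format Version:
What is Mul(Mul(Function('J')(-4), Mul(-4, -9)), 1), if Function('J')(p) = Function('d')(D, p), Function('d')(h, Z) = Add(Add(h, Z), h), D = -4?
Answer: -432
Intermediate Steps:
Function('d')(h, Z) = Add(Z, Mul(2, h)) (Function('d')(h, Z) = Add(Add(Z, h), h) = Add(Z, Mul(2, h)))
Function('J')(p) = Add(-8, p) (Function('J')(p) = Add(p, Mul(2, -4)) = Add(p, -8) = Add(-8, p))
Mul(Mul(Function('J')(-4), Mul(-4, -9)), 1) = Mul(Mul(Add(-8, -4), Mul(-4, -9)), 1) = Mul(Mul(-12, 36), 1) = Mul(-432, 1) = -432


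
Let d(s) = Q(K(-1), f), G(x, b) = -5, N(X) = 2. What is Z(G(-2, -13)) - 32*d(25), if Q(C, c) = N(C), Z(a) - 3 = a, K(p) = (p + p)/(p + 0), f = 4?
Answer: -66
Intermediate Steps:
K(p) = 2 (K(p) = (2*p)/p = 2)
Z(a) = 3 + a
Q(C, c) = 2
d(s) = 2
Z(G(-2, -13)) - 32*d(25) = (3 - 5) - 32*2 = -2 - 1*64 = -2 - 64 = -66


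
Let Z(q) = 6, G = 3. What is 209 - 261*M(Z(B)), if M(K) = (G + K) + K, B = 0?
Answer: -3706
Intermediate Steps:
M(K) = 3 + 2*K (M(K) = (3 + K) + K = 3 + 2*K)
209 - 261*M(Z(B)) = 209 - 261*(3 + 2*6) = 209 - 261*(3 + 12) = 209 - 261*15 = 209 - 3915 = -3706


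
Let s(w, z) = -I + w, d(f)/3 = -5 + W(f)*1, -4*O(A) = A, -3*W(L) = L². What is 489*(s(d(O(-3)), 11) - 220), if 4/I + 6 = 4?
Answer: -1827393/16 ≈ -1.1421e+5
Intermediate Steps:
I = -2 (I = 4/(-6 + 4) = 4/(-2) = 4*(-½) = -2)
W(L) = -L²/3
O(A) = -A/4
d(f) = -15 - f² (d(f) = 3*(-5 - f²/3*1) = 3*(-5 - f²/3) = -15 - f²)
s(w, z) = 2 + w (s(w, z) = -1*(-2) + w = 2 + w)
489*(s(d(O(-3)), 11) - 220) = 489*((2 + (-15 - (-¼*(-3))²)) - 220) = 489*((2 + (-15 - (¾)²)) - 220) = 489*((2 + (-15 - 1*9/16)) - 220) = 489*((2 + (-15 - 9/16)) - 220) = 489*((2 - 249/16) - 220) = 489*(-217/16 - 220) = 489*(-3737/16) = -1827393/16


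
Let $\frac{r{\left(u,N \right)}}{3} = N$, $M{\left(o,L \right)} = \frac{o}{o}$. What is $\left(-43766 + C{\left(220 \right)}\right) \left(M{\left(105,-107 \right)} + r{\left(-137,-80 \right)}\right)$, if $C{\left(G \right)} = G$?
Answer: $10407494$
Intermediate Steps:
$M{\left(o,L \right)} = 1$
$r{\left(u,N \right)} = 3 N$
$\left(-43766 + C{\left(220 \right)}\right) \left(M{\left(105,-107 \right)} + r{\left(-137,-80 \right)}\right) = \left(-43766 + 220\right) \left(1 + 3 \left(-80\right)\right) = - 43546 \left(1 - 240\right) = \left(-43546\right) \left(-239\right) = 10407494$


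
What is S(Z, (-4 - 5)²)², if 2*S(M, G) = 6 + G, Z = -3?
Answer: 7569/4 ≈ 1892.3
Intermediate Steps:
S(M, G) = 3 + G/2 (S(M, G) = (6 + G)/2 = 3 + G/2)
S(Z, (-4 - 5)²)² = (3 + (-4 - 5)²/2)² = (3 + (½)*(-9)²)² = (3 + (½)*81)² = (3 + 81/2)² = (87/2)² = 7569/4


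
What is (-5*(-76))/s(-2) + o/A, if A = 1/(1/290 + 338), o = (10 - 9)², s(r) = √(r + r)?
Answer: 98021/290 - 190*I ≈ 338.0 - 190.0*I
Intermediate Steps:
s(r) = √2*√r (s(r) = √(2*r) = √2*√r)
o = 1 (o = 1² = 1)
A = 290/98021 (A = 1/(1/290 + 338) = 1/(98021/290) = 290/98021 ≈ 0.0029586)
(-5*(-76))/s(-2) + o/A = (-5*(-76))/((√2*√(-2))) + 1/(290/98021) = 380/((√2*(I*√2))) + 1*(98021/290) = 380/((2*I)) + 98021/290 = 380*(-I/2) + 98021/290 = -190*I + 98021/290 = 98021/290 - 190*I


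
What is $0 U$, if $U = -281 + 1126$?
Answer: $0$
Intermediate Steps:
$U = 845$
$0 U = 0 \cdot 845 = 0$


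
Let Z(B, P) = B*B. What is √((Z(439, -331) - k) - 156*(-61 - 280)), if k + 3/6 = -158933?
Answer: √1619402/2 ≈ 636.28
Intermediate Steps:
Z(B, P) = B²
k = -317867/2 (k = -½ - 158933 = -317867/2 ≈ -1.5893e+5)
√((Z(439, -331) - k) - 156*(-61 - 280)) = √((439² - 1*(-317867/2)) - 156*(-61 - 280)) = √((192721 + 317867/2) - 156*(-341)) = √(703309/2 + 53196) = √(809701/2) = √1619402/2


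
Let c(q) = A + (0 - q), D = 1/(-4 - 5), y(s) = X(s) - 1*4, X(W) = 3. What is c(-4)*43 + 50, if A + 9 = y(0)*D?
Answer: -1442/9 ≈ -160.22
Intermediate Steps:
y(s) = -1 (y(s) = 3 - 1*4 = 3 - 4 = -1)
D = -⅑ (D = 1/(-9) = -⅑ ≈ -0.11111)
A = -80/9 (A = -9 - 1*(-⅑) = -9 + ⅑ = -80/9 ≈ -8.8889)
c(q) = -80/9 - q (c(q) = -80/9 + (0 - q) = -80/9 - q)
c(-4)*43 + 50 = (-80/9 - 1*(-4))*43 + 50 = (-80/9 + 4)*43 + 50 = -44/9*43 + 50 = -1892/9 + 50 = -1442/9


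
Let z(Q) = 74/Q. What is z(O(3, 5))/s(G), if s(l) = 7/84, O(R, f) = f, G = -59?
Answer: 888/5 ≈ 177.60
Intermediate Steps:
s(l) = 1/12 (s(l) = 7*(1/84) = 1/12)
z(O(3, 5))/s(G) = (74/5)/(1/12) = (74*(⅕))*12 = (74/5)*12 = 888/5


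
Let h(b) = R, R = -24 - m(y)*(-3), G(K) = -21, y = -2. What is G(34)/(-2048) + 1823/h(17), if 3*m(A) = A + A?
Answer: -933229/14336 ≈ -65.097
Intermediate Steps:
m(A) = 2*A/3 (m(A) = (A + A)/3 = (2*A)/3 = 2*A/3)
R = -28 (R = -24 - (2/3)*(-2)*(-3) = -24 - (-4)*(-3)/3 = -24 - 1*4 = -24 - 4 = -28)
h(b) = -28
G(34)/(-2048) + 1823/h(17) = -21/(-2048) + 1823/(-28) = -21*(-1/2048) + 1823*(-1/28) = 21/2048 - 1823/28 = -933229/14336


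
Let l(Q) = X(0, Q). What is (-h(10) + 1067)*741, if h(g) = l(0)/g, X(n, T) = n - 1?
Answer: 7907211/10 ≈ 7.9072e+5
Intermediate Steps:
X(n, T) = -1 + n
l(Q) = -1 (l(Q) = -1 + 0 = -1)
h(g) = -1/g
(-h(10) + 1067)*741 = (-(-1)/10 + 1067)*741 = (-1*(-⅒) + 1067)*741 = (⅒ + 1067)*741 = (10671/10)*741 = 7907211/10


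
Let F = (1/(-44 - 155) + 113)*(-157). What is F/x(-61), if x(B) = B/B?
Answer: -3530302/199 ≈ -17740.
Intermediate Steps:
x(B) = 1
F = -3530302/199 (F = (1/(-199) + 113)*(-157) = (-1/199 + 113)*(-157) = (22486/199)*(-157) = -3530302/199 ≈ -17740.)
F/x(-61) = -3530302/199/1 = -3530302/199*1 = -3530302/199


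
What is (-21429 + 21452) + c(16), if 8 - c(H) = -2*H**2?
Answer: 543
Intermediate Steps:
c(H) = 8 + 2*H**2 (c(H) = 8 - (-2)*H**2 = 8 + 2*H**2)
(-21429 + 21452) + c(16) = (-21429 + 21452) + (8 + 2*16**2) = 23 + (8 + 2*256) = 23 + (8 + 512) = 23 + 520 = 543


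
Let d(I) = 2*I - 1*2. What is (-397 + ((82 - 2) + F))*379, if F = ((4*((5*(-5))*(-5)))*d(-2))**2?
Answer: 3410879857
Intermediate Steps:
d(I) = -2 + 2*I (d(I) = 2*I - 2 = -2 + 2*I)
F = 9000000 (F = ((4*((5*(-5))*(-5)))*(-2 + 2*(-2)))**2 = ((4*(-25*(-5)))*(-2 - 4))**2 = ((4*125)*(-6))**2 = (500*(-6))**2 = (-3000)**2 = 9000000)
(-397 + ((82 - 2) + F))*379 = (-397 + ((82 - 2) + 9000000))*379 = (-397 + (80 + 9000000))*379 = (-397 + 9000080)*379 = 8999683*379 = 3410879857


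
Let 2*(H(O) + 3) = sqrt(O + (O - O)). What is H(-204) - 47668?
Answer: -47671 + I*sqrt(51) ≈ -47671.0 + 7.1414*I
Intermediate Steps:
H(O) = -3 + sqrt(O)/2 (H(O) = -3 + sqrt(O + (O - O))/2 = -3 + sqrt(O + 0)/2 = -3 + sqrt(O)/2)
H(-204) - 47668 = (-3 + sqrt(-204)/2) - 47668 = (-3 + (2*I*sqrt(51))/2) - 47668 = (-3 + I*sqrt(51)) - 47668 = -47671 + I*sqrt(51)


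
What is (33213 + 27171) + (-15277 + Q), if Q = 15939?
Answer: 61046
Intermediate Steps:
(33213 + 27171) + (-15277 + Q) = (33213 + 27171) + (-15277 + 15939) = 60384 + 662 = 61046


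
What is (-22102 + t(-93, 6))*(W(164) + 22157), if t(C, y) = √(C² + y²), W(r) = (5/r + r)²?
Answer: -14582882725123/13448 + 3958795419*√965/26896 ≈ -1.0798e+9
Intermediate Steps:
W(r) = (r + 5/r)²
(-22102 + t(-93, 6))*(W(164) + 22157) = (-22102 + √((-93)² + 6²))*((5 + 164²)²/164² + 22157) = (-22102 + √(8649 + 36))*((5 + 26896)²/26896 + 22157) = (-22102 + √8685)*((1/26896)*26901² + 22157) = (-22102 + 3*√965)*((1/26896)*723663801 + 22157) = (-22102 + 3*√965)*(723663801/26896 + 22157) = (-22102 + 3*√965)*(1319598473/26896) = -14582882725123/13448 + 3958795419*√965/26896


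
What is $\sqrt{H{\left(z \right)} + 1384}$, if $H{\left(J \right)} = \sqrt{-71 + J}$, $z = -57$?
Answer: $2 \sqrt{346 + 2 i \sqrt{2}} \approx 37.202 + 0.15206 i$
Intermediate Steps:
$\sqrt{H{\left(z \right)} + 1384} = \sqrt{\sqrt{-71 - 57} + 1384} = \sqrt{\sqrt{-128} + 1384} = \sqrt{8 i \sqrt{2} + 1384} = \sqrt{1384 + 8 i \sqrt{2}}$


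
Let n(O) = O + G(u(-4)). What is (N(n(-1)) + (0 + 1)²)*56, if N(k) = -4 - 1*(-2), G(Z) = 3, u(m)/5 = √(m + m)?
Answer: -56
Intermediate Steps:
u(m) = 5*√2*√m (u(m) = 5*√(m + m) = 5*√(2*m) = 5*(√2*√m) = 5*√2*√m)
n(O) = 3 + O (n(O) = O + 3 = 3 + O)
N(k) = -2 (N(k) = -4 + 2 = -2)
(N(n(-1)) + (0 + 1)²)*56 = (-2 + (0 + 1)²)*56 = (-2 + 1²)*56 = (-2 + 1)*56 = -1*56 = -56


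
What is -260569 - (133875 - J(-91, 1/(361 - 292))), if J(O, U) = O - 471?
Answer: -395006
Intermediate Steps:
J(O, U) = -471 + O
-260569 - (133875 - J(-91, 1/(361 - 292))) = -260569 - (133875 - (-471 - 91)) = -260569 - (133875 - 1*(-562)) = -260569 - (133875 + 562) = -260569 - 1*134437 = -260569 - 134437 = -395006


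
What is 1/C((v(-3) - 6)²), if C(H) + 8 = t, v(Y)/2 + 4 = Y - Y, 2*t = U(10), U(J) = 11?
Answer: -⅖ ≈ -0.40000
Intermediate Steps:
t = 11/2 (t = (½)*11 = 11/2 ≈ 5.5000)
v(Y) = -8 (v(Y) = -8 + 2*(Y - Y) = -8 + 2*0 = -8 + 0 = -8)
C(H) = -5/2 (C(H) = -8 + 11/2 = -5/2)
1/C((v(-3) - 6)²) = 1/(-5/2) = -⅖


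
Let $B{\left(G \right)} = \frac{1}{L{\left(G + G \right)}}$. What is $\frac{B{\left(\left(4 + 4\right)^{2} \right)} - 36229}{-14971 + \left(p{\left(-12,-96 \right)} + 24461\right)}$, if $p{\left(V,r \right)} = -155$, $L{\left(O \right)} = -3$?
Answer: $- \frac{108688}{28005} \approx -3.881$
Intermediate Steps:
$B{\left(G \right)} = - \frac{1}{3}$ ($B{\left(G \right)} = \frac{1}{-3} = - \frac{1}{3}$)
$\frac{B{\left(\left(4 + 4\right)^{2} \right)} - 36229}{-14971 + \left(p{\left(-12,-96 \right)} + 24461\right)} = \frac{- \frac{1}{3} - 36229}{-14971 + \left(-155 + 24461\right)} = - \frac{108688}{3 \left(-14971 + 24306\right)} = - \frac{108688}{3 \cdot 9335} = \left(- \frac{108688}{3}\right) \frac{1}{9335} = - \frac{108688}{28005}$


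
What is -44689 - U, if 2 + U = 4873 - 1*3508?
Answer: -46052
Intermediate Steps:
U = 1363 (U = -2 + (4873 - 1*3508) = -2 + (4873 - 3508) = -2 + 1365 = 1363)
-44689 - U = -44689 - 1*1363 = -44689 - 1363 = -46052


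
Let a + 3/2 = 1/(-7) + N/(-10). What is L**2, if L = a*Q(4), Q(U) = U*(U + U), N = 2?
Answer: 4260096/1225 ≈ 3477.6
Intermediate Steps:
Q(U) = 2*U**2 (Q(U) = U*(2*U) = 2*U**2)
a = -129/70 (a = -3/2 + (1/(-7) + 2/(-10)) = -3/2 + (1*(-1/7) + 2*(-1/10)) = -3/2 + (-1/7 - 1/5) = -3/2 - 12/35 = -129/70 ≈ -1.8429)
L = -2064/35 (L = -129*4**2/35 = -129*16/35 = -129/70*32 = -2064/35 ≈ -58.971)
L**2 = (-2064/35)**2 = 4260096/1225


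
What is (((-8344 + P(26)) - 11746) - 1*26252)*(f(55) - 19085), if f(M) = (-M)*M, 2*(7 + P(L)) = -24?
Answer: 1025041710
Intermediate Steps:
P(L) = -19 (P(L) = -7 + (½)*(-24) = -7 - 12 = -19)
f(M) = -M²
(((-8344 + P(26)) - 11746) - 1*26252)*(f(55) - 19085) = (((-8344 - 19) - 11746) - 1*26252)*(-1*55² - 19085) = ((-8363 - 11746) - 26252)*(-1*3025 - 19085) = (-20109 - 26252)*(-3025 - 19085) = -46361*(-22110) = 1025041710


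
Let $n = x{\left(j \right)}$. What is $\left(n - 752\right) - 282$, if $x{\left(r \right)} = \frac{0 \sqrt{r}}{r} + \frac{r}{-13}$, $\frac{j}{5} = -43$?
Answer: $- \frac{13227}{13} \approx -1017.5$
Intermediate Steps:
$j = -215$ ($j = 5 \left(-43\right) = -215$)
$x{\left(r \right)} = - \frac{r}{13}$ ($x{\left(r \right)} = \frac{0}{r} + r \left(- \frac{1}{13}\right) = 0 - \frac{r}{13} = - \frac{r}{13}$)
$n = \frac{215}{13}$ ($n = \left(- \frac{1}{13}\right) \left(-215\right) = \frac{215}{13} \approx 16.538$)
$\left(n - 752\right) - 282 = \left(\frac{215}{13} - 752\right) - 282 = - \frac{9561}{13} - 282 = - \frac{13227}{13}$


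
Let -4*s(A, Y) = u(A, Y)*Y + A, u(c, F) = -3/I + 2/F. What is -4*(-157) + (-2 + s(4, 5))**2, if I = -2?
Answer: 42041/64 ≈ 656.89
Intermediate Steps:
u(c, F) = 3/2 + 2/F (u(c, F) = -3/(-2) + 2/F = -3*(-1/2) + 2/F = 3/2 + 2/F)
s(A, Y) = -A/4 - Y*(3/2 + 2/Y)/4 (s(A, Y) = -((3/2 + 2/Y)*Y + A)/4 = -(Y*(3/2 + 2/Y) + A)/4 = -(A + Y*(3/2 + 2/Y))/4 = -A/4 - Y*(3/2 + 2/Y)/4)
-4*(-157) + (-2 + s(4, 5))**2 = -4*(-157) + (-2 + (-1/2 - 3/8*5 - 1/4*4))**2 = 628 + (-2 + (-1/2 - 15/8 - 1))**2 = 628 + (-2 - 27/8)**2 = 628 + (-43/8)**2 = 628 + 1849/64 = 42041/64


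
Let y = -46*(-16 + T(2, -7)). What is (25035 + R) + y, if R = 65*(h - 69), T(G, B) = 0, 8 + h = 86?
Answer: 26356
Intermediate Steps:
h = 78 (h = -8 + 86 = 78)
R = 585 (R = 65*(78 - 69) = 65*9 = 585)
y = 736 (y = -46*(-16 + 0) = -46*(-16) = 736)
(25035 + R) + y = (25035 + 585) + 736 = 25620 + 736 = 26356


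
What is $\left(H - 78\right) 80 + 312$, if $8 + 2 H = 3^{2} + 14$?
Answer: $-5328$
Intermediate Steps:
$H = \frac{15}{2}$ ($H = -4 + \frac{3^{2} + 14}{2} = -4 + \frac{9 + 14}{2} = -4 + \frac{1}{2} \cdot 23 = -4 + \frac{23}{2} = \frac{15}{2} \approx 7.5$)
$\left(H - 78\right) 80 + 312 = \left(\frac{15}{2} - 78\right) 80 + 312 = \left(- \frac{141}{2}\right) 80 + 312 = -5640 + 312 = -5328$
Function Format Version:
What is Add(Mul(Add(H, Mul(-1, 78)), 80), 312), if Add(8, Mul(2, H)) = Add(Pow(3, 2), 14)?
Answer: -5328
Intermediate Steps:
H = Rational(15, 2) (H = Add(-4, Mul(Rational(1, 2), Add(Pow(3, 2), 14))) = Add(-4, Mul(Rational(1, 2), Add(9, 14))) = Add(-4, Mul(Rational(1, 2), 23)) = Add(-4, Rational(23, 2)) = Rational(15, 2) ≈ 7.5000)
Add(Mul(Add(H, Mul(-1, 78)), 80), 312) = Add(Mul(Add(Rational(15, 2), Mul(-1, 78)), 80), 312) = Add(Mul(Add(Rational(15, 2), -78), 80), 312) = Add(Mul(Rational(-141, 2), 80), 312) = Add(-5640, 312) = -5328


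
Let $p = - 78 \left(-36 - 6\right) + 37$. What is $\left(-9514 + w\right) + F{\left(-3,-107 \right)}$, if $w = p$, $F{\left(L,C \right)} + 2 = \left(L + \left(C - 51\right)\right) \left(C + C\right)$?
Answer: $28251$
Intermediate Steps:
$F{\left(L,C \right)} = -2 + 2 C \left(-51 + C + L\right)$ ($F{\left(L,C \right)} = -2 + \left(L + \left(C - 51\right)\right) \left(C + C\right) = -2 + \left(L + \left(-51 + C\right)\right) 2 C = -2 + \left(-51 + C + L\right) 2 C = -2 + 2 C \left(-51 + C + L\right)$)
$p = 3313$ ($p = \left(-78\right) \left(-42\right) + 37 = 3276 + 37 = 3313$)
$w = 3313$
$\left(-9514 + w\right) + F{\left(-3,-107 \right)} = \left(-9514 + 3313\right) + \left(-2 - -10914 + 2 \left(-107\right)^{2} + 2 \left(-107\right) \left(-3\right)\right) = -6201 + \left(-2 + 10914 + 2 \cdot 11449 + 642\right) = -6201 + \left(-2 + 10914 + 22898 + 642\right) = -6201 + 34452 = 28251$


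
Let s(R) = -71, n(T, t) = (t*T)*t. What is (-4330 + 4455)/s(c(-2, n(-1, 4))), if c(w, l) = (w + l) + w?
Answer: -125/71 ≈ -1.7606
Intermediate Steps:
n(T, t) = T*t² (n(T, t) = (T*t)*t = T*t²)
c(w, l) = l + 2*w (c(w, l) = (l + w) + w = l + 2*w)
(-4330 + 4455)/s(c(-2, n(-1, 4))) = (-4330 + 4455)/(-71) = 125*(-1/71) = -125/71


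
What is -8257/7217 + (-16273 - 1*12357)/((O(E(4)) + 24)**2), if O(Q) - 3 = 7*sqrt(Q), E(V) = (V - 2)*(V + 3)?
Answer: -292386401843/13344233 + 10822140*sqrt(14)/1849 ≈ -11.263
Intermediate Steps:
E(V) = (-2 + V)*(3 + V)
O(Q) = 3 + 7*sqrt(Q)
-8257/7217 + (-16273 - 1*12357)/((O(E(4)) + 24)**2) = -8257/7217 + (-16273 - 1*12357)/(((3 + 7*sqrt(-6 + 4 + 4**2)) + 24)**2) = -8257*1/7217 + (-16273 - 12357)/(((3 + 7*sqrt(-6 + 4 + 16)) + 24)**2) = -8257/7217 - 28630/((3 + 7*sqrt(14)) + 24)**2 = -8257/7217 - 28630/(27 + 7*sqrt(14))**2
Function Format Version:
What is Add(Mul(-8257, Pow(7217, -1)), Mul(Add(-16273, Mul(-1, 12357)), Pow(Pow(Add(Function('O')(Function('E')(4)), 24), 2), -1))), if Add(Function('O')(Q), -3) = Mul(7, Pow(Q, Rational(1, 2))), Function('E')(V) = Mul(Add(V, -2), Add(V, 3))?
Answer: Add(Rational(-292386401843, 13344233), Mul(Rational(10822140, 1849), Pow(14, Rational(1, 2)))) ≈ -11.263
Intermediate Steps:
Function('E')(V) = Mul(Add(-2, V), Add(3, V))
Function('O')(Q) = Add(3, Mul(7, Pow(Q, Rational(1, 2))))
Add(Mul(-8257, Pow(7217, -1)), Mul(Add(-16273, Mul(-1, 12357)), Pow(Pow(Add(Function('O')(Function('E')(4)), 24), 2), -1))) = Add(Mul(-8257, Pow(7217, -1)), Mul(Add(-16273, Mul(-1, 12357)), Pow(Pow(Add(Add(3, Mul(7, Pow(Add(-6, 4, Pow(4, 2)), Rational(1, 2)))), 24), 2), -1))) = Add(Mul(-8257, Rational(1, 7217)), Mul(Add(-16273, -12357), Pow(Pow(Add(Add(3, Mul(7, Pow(Add(-6, 4, 16), Rational(1, 2)))), 24), 2), -1))) = Add(Rational(-8257, 7217), Mul(-28630, Pow(Pow(Add(Add(3, Mul(7, Pow(14, Rational(1, 2)))), 24), 2), -1))) = Add(Rational(-8257, 7217), Mul(-28630, Pow(Pow(Add(27, Mul(7, Pow(14, Rational(1, 2)))), 2), -1))) = Add(Rational(-8257, 7217), Mul(-28630, Pow(Add(27, Mul(7, Pow(14, Rational(1, 2)))), -2)))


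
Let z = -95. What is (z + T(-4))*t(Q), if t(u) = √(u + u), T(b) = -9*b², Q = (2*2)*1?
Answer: -478*√2 ≈ -675.99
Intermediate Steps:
Q = 4 (Q = 4*1 = 4)
t(u) = √2*√u (t(u) = √(2*u) = √2*√u)
(z + T(-4))*t(Q) = (-95 - 9*(-4)²)*(√2*√4) = (-95 - 9*16)*(√2*2) = (-95 - 144)*(2*√2) = -478*√2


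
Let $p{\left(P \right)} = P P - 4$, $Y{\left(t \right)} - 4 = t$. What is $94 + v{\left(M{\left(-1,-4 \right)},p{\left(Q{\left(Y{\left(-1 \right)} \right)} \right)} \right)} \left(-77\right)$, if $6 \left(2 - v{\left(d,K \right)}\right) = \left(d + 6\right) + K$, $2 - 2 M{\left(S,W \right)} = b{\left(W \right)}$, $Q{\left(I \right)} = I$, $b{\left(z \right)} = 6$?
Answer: $\frac{111}{2} \approx 55.5$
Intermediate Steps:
$Y{\left(t \right)} = 4 + t$
$M{\left(S,W \right)} = -2$ ($M{\left(S,W \right)} = 1 - 3 = -2$)
$p{\left(P \right)} = -4 + P^{2}$ ($p{\left(P \right)} = P^{2} - 4 = -4 + P^{2}$)
$v{\left(d,K \right)} = 1 - \frac{K}{6} - \frac{d}{6}$ ($v{\left(d,K \right)} = 2 - \frac{\left(d + 6\right) + K}{6} = 2 - \frac{\left(6 + d\right) + K}{6} = 2 - \frac{6 + K + d}{6} = 2 - \left(1 + \frac{K}{6} + \frac{d}{6}\right) = 1 - \frac{K}{6} - \frac{d}{6}$)
$94 + v{\left(M{\left(-1,-4 \right)},p{\left(Q{\left(Y{\left(-1 \right)} \right)} \right)} \right)} \left(-77\right) = 94 + \left(1 - \frac{-4 + \left(4 - 1\right)^{2}}{6} - - \frac{1}{3}\right) \left(-77\right) = 94 + \left(1 - \frac{-4 + 3^{2}}{6} + \frac{1}{3}\right) \left(-77\right) = 94 + \left(1 - \frac{-4 + 9}{6} + \frac{1}{3}\right) \left(-77\right) = 94 + \left(1 - \frac{5}{6} + \frac{1}{3}\right) \left(-77\right) = 94 + \frac{1}{2} \left(-77\right) = 94 - \frac{77}{2} = \frac{111}{2}$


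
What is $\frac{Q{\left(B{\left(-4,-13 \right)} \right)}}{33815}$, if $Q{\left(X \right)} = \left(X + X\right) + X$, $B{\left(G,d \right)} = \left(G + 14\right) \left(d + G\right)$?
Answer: $- \frac{102}{6763} \approx -0.015082$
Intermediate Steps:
$B{\left(G,d \right)} = \left(14 + G\right) \left(G + d\right)$
$Q{\left(X \right)} = 3 X$ ($Q{\left(X \right)} = 2 X + X = 3 X$)
$\frac{Q{\left(B{\left(-4,-13 \right)} \right)}}{33815} = \frac{3 \left(\left(-4\right)^{2} + 14 \left(-4\right) + 14 \left(-13\right) - -52\right)}{33815} = 3 \left(16 - 56 - 182 + 52\right) \frac{1}{33815} = 3 \left(-170\right) \frac{1}{33815} = \left(-510\right) \frac{1}{33815} = - \frac{102}{6763}$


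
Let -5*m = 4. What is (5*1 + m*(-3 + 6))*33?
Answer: 429/5 ≈ 85.800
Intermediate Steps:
m = -4/5 (m = -1/5*4 = -4/5 ≈ -0.80000)
(5*1 + m*(-3 + 6))*33 = (5*1 - 4*(-3 + 6)/5)*33 = (5 - 4/5*3)*33 = (5 - 12/5)*33 = (13/5)*33 = 429/5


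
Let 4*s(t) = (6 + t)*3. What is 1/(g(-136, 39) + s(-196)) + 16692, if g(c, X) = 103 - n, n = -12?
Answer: 918058/55 ≈ 16692.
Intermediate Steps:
g(c, X) = 115 (g(c, X) = 103 - 1*(-12) = 103 + 12 = 115)
s(t) = 9/2 + 3*t/4 (s(t) = ((6 + t)*3)/4 = (18 + 3*t)/4 = 9/2 + 3*t/4)
1/(g(-136, 39) + s(-196)) + 16692 = 1/(115 + (9/2 + (3/4)*(-196))) + 16692 = 1/(115 + (9/2 - 147)) + 16692 = 1/(115 - 285/2) + 16692 = 1/(-55/2) + 16692 = -2/55 + 16692 = 918058/55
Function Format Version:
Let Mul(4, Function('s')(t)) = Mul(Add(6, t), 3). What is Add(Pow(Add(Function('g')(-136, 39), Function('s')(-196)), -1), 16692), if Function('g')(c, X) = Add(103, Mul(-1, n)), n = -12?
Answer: Rational(918058, 55) ≈ 16692.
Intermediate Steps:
Function('g')(c, X) = 115 (Function('g')(c, X) = Add(103, Mul(-1, -12)) = Add(103, 12) = 115)
Function('s')(t) = Add(Rational(9, 2), Mul(Rational(3, 4), t)) (Function('s')(t) = Mul(Rational(1, 4), Mul(Add(6, t), 3)) = Mul(Rational(1, 4), Add(18, Mul(3, t))) = Add(Rational(9, 2), Mul(Rational(3, 4), t)))
Add(Pow(Add(Function('g')(-136, 39), Function('s')(-196)), -1), 16692) = Add(Pow(Add(115, Add(Rational(9, 2), Mul(Rational(3, 4), -196))), -1), 16692) = Add(Pow(Add(115, Add(Rational(9, 2), -147)), -1), 16692) = Add(Pow(Add(115, Rational(-285, 2)), -1), 16692) = Add(Pow(Rational(-55, 2), -1), 16692) = Add(Rational(-2, 55), 16692) = Rational(918058, 55)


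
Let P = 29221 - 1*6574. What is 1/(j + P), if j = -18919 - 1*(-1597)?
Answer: 1/5325 ≈ 0.00018779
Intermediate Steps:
P = 22647 (P = 29221 - 6574 = 22647)
j = -17322 (j = -18919 + 1597 = -17322)
1/(j + P) = 1/(-17322 + 22647) = 1/5325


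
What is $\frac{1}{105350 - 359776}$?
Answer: $- \frac{1}{254426} \approx -3.9304 \cdot 10^{-6}$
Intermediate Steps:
$\frac{1}{105350 - 359776} = \frac{1}{-254426} = - \frac{1}{254426}$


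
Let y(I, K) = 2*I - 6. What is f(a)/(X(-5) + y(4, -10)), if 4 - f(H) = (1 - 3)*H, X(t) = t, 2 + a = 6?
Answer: -4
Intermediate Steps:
a = 4 (a = -2 + 6 = 4)
y(I, K) = -6 + 2*I
f(H) = 4 + 2*H (f(H) = 4 - (1 - 3)*H = 4 - (-2)*H = 4 + 2*H)
f(a)/(X(-5) + y(4, -10)) = (4 + 2*4)/(-5 + (-6 + 2*4)) = (4 + 8)/(-5 + (-6 + 8)) = 12/(-5 + 2) = 12/(-3) = -⅓*12 = -4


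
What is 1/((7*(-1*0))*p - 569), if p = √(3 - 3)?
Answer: -1/569 ≈ -0.0017575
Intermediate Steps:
p = 0 (p = √0 = 0)
1/((7*(-1*0))*p - 569) = 1/((7*(-1*0))*0 - 569) = 1/((7*0)*0 - 569) = 1/(0*0 - 569) = 1/(0 - 569) = 1/(-569) = -1/569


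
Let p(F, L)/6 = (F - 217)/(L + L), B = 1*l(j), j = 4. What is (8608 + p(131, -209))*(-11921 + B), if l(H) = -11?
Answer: -1129979240/11 ≈ -1.0273e+8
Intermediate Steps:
B = -11 (B = 1*(-11) = -11)
p(F, L) = 3*(-217 + F)/L (p(F, L) = 6*((F - 217)/(L + L)) = 6*((-217 + F)/((2*L))) = 6*((-217 + F)*(1/(2*L))) = 6*((-217 + F)/(2*L)) = 3*(-217 + F)/L)
(8608 + p(131, -209))*(-11921 + B) = (8608 + 3*(-217 + 131)/(-209))*(-11921 - 11) = (8608 + 3*(-1/209)*(-86))*(-11932) = (8608 + 258/209)*(-11932) = (1799330/209)*(-11932) = -1129979240/11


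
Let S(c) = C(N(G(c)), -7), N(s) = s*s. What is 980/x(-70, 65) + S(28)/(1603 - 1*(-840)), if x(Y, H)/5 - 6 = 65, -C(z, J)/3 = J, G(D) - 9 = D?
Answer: 68617/24779 ≈ 2.7692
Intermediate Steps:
G(D) = 9 + D
N(s) = s²
C(z, J) = -3*J
x(Y, H) = 355 (x(Y, H) = 30 + 5*65 = 30 + 325 = 355)
S(c) = 21 (S(c) = -3*(-7) = 21)
980/x(-70, 65) + S(28)/(1603 - 1*(-840)) = 980/355 + 21/(1603 - 1*(-840)) = 980*(1/355) + 21/(1603 + 840) = 196/71 + 21/2443 = 196/71 + 21*(1/2443) = 196/71 + 3/349 = 68617/24779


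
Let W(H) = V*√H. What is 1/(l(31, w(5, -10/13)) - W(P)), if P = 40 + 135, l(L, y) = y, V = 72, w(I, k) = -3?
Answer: 1/302397 - 40*√7/100799 ≈ -0.0010466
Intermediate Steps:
P = 175
W(H) = 72*√H
1/(l(31, w(5, -10/13)) - W(P)) = 1/(-3 - 72*√175) = 1/(-3 - 72*5*√7) = 1/(-3 - 360*√7)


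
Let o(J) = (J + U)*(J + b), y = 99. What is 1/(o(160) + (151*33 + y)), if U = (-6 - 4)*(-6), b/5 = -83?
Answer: -1/51018 ≈ -1.9601e-5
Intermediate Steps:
b = -415 (b = 5*(-83) = -415)
U = 60 (U = -10*(-6) = 60)
o(J) = (-415 + J)*(60 + J) (o(J) = (J + 60)*(J - 415) = (60 + J)*(-415 + J) = (-415 + J)*(60 + J))
1/(o(160) + (151*33 + y)) = 1/((-24900 + 160² - 355*160) + (151*33 + 99)) = 1/((-24900 + 25600 - 56800) + (4983 + 99)) = 1/(-56100 + 5082) = 1/(-51018) = -1/51018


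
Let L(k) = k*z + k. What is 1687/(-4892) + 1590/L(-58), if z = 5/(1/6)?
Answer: -5405753/4397908 ≈ -1.2292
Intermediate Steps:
z = 30 (z = 5/(1/6) = 5*6 = 30)
L(k) = 31*k (L(k) = k*30 + k = 30*k + k = 31*k)
1687/(-4892) + 1590/L(-58) = 1687/(-4892) + 1590/((31*(-58))) = 1687*(-1/4892) + 1590/(-1798) = -1687/4892 + 1590*(-1/1798) = -1687/4892 - 795/899 = -5405753/4397908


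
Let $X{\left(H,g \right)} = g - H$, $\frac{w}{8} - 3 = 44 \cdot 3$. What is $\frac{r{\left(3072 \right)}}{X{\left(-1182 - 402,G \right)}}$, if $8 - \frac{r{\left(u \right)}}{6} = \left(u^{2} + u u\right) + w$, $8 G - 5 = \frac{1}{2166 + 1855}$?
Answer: $- \frac{607185153920}{8495703} \approx -71470.0$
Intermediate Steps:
$w = 1080$ ($w = 24 + 8 \cdot 44 \cdot 3 = 24 + 8 \cdot 132 = 24 + 1056 = 1080$)
$G = \frac{10053}{16084}$ ($G = \frac{5}{8} + \frac{1}{8 \left(2166 + 1855\right)} = \frac{5}{8} + \frac{1}{8 \cdot 4021} = \frac{5}{8} + \frac{1}{8} \cdot \frac{1}{4021} = \frac{5}{8} + \frac{1}{32168} = \frac{10053}{16084} \approx 0.62503$)
$r{\left(u \right)} = -6432 - 12 u^{2}$ ($r{\left(u \right)} = 48 - 6 \left(\left(u^{2} + u u\right) + 1080\right) = 48 - 6 \left(\left(u^{2} + u^{2}\right) + 1080\right) = 48 - 6 \left(2 u^{2} + 1080\right) = 48 - 6 \left(1080 + 2 u^{2}\right) = 48 - \left(6480 + 12 u^{2}\right) = -6432 - 12 u^{2}$)
$\frac{r{\left(3072 \right)}}{X{\left(-1182 - 402,G \right)}} = \frac{-6432 - 12 \cdot 3072^{2}}{\frac{10053}{16084} - \left(-1182 - 402\right)} = \frac{-6432 - 113246208}{\frac{10053}{16084} - \left(-1182 - 402\right)} = \frac{-6432 - 113246208}{\frac{10053}{16084} - -1584} = - \frac{113252640}{\frac{10053}{16084} + 1584} = - \frac{113252640}{\frac{25487109}{16084}} = \left(-113252640\right) \frac{16084}{25487109} = - \frac{607185153920}{8495703}$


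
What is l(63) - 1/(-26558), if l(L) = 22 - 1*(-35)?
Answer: 1513807/26558 ≈ 57.000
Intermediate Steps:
l(L) = 57 (l(L) = 22 + 35 = 57)
l(63) - 1/(-26558) = 57 - 1/(-26558) = 57 - 1*(-1/26558) = 57 + 1/26558 = 1513807/26558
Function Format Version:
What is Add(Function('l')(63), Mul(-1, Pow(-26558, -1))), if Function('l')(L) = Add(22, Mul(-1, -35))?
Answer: Rational(1513807, 26558) ≈ 57.000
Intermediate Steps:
Function('l')(L) = 57 (Function('l')(L) = Add(22, 35) = 57)
Add(Function('l')(63), Mul(-1, Pow(-26558, -1))) = Add(57, Mul(-1, Pow(-26558, -1))) = Add(57, Mul(-1, Rational(-1, 26558))) = Add(57, Rational(1, 26558)) = Rational(1513807, 26558)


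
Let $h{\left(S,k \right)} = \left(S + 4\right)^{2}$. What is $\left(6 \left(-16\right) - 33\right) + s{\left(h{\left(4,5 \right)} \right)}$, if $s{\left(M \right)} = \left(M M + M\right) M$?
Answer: $266111$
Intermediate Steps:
$h{\left(S,k \right)} = \left(4 + S\right)^{2}$
$s{\left(M \right)} = M \left(M + M^{2}\right)$ ($s{\left(M \right)} = \left(M^{2} + M\right) M = \left(M + M^{2}\right) M = M \left(M + M^{2}\right)$)
$\left(6 \left(-16\right) - 33\right) + s{\left(h{\left(4,5 \right)} \right)} = \left(6 \left(-16\right) - 33\right) + \left(\left(4 + 4\right)^{2}\right)^{2} \left(1 + \left(4 + 4\right)^{2}\right) = \left(-96 - 33\right) + \left(8^{2}\right)^{2} \left(1 + 8^{2}\right) = -129 + 64^{2} \left(1 + 64\right) = -129 + 4096 \cdot 65 = -129 + 266240 = 266111$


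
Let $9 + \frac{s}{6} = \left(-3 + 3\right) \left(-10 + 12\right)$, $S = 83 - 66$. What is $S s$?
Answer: $-918$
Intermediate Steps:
$S = 17$ ($S = 83 - 66 = 17$)
$s = -54$ ($s = -54 + 6 \left(-3 + 3\right) \left(-10 + 12\right) = -54 + 6 \cdot 0 \cdot 2 = -54 + 6 \cdot 0 = -54 + 0 = -54$)
$S s = 17 \left(-54\right) = -918$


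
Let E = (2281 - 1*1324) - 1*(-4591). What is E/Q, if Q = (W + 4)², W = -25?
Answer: 5548/441 ≈ 12.581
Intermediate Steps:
Q = 441 (Q = (-25 + 4)² = (-21)² = 441)
E = 5548 (E = (2281 - 1324) + 4591 = 957 + 4591 = 5548)
E/Q = 5548/441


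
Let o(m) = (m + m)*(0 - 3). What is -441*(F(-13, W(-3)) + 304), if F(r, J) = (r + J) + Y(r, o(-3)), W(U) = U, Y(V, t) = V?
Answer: -121275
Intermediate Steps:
o(m) = -6*m (o(m) = (2*m)*(-3) = -6*m)
F(r, J) = J + 2*r (F(r, J) = (r + J) + r = (J + r) + r = J + 2*r)
-441*(F(-13, W(-3)) + 304) = -441*((-3 + 2*(-13)) + 304) = -441*((-3 - 26) + 304) = -441*(-29 + 304) = -441*275 = -121275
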